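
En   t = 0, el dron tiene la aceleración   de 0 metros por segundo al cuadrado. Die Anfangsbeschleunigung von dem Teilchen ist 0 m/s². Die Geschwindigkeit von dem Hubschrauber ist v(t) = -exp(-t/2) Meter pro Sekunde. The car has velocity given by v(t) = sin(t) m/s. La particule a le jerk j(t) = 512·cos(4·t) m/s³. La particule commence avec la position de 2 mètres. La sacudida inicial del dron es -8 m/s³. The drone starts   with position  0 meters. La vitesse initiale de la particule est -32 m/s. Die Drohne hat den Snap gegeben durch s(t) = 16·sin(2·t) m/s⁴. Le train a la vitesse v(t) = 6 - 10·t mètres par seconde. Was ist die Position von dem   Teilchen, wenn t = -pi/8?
Wir müssen das Integral unserer Gleichung für den Ruck j(t) = 512·cos(4·t) 3-mal finden. Mit ∫j(t)dt und Anwendung von a(0) = 0, finden wir a(t) = 128·sin(4·t). Durch Integration von der Beschleunigung und Verwendung der Anfangsbedingung v(0) = -32, erhalten wir v(t) = -32·cos(4·t). Die Stammfunktion von der Geschwindigkeit ist die Position. Mit x(0) = 2 erhalten wir x(t) = 2 - 8·sin(4·t). Mit x(t) = 2 - 8·sin(4·t) und Einsetzen von t = -pi/8, finden wir x = 10.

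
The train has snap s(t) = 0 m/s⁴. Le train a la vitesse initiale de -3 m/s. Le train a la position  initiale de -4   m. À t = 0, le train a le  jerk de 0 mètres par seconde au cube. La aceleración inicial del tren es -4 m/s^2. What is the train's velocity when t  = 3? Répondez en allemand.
Wir müssen das Integral unserer Gleichung für den Snap s(t) = 0 3-mal finden. Die Stammfunktion von dem Snap ist der Ruck. Mit j(0) = 0 erhalten wir j(t) = 0. Die Stammfunktion von dem Ruck ist die Beschleunigung. Mit a(0) = -4 erhalten wir a(t) = -4. Die Stammfunktion von der Beschleunigung ist die Geschwindigkeit. Mit v(0) = -3 erhalten wir v(t) = -4·t - 3. Mit v(t) = -4·t - 3 und Einsetzen von t = 3, finden wir v = -15.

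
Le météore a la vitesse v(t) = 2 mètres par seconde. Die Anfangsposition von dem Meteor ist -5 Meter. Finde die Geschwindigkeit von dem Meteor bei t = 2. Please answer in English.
Using v(t) = 2 and substituting t = 2, we find v = 2.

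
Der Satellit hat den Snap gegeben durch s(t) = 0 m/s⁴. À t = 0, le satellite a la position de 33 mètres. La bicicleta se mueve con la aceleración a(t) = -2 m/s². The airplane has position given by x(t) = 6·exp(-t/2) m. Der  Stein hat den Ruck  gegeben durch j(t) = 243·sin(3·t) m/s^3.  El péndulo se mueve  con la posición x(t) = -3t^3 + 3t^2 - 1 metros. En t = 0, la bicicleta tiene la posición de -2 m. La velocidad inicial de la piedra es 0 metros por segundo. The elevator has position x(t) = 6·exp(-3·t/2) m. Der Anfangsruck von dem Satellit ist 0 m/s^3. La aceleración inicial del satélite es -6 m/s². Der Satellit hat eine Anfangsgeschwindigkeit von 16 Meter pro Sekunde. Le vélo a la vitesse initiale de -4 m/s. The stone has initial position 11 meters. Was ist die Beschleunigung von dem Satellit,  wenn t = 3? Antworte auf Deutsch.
Um dies zu lösen, müssen wir 2 Integrale unserer Gleichung für den Snap s(t) = 0 finden. Die Stammfunktion von dem Snap ist der Ruck. Mit j(0) = 0 erhalten wir j(t) = 0. Die Stammfunktion von dem Ruck, mit a(0) = -6, ergibt die Beschleunigung: a(t) = -6. Mit a(t) = -6 und Einsetzen von t = 3, finden wir a = -6.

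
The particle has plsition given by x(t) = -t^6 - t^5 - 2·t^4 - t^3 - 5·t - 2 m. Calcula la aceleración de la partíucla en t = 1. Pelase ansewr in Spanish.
Debemos derivar nuestra ecuación de la posición x(t) = -t^6 - t^5 - 2·t^4 - t^3 - 5·t - 2 2 veces. La derivada de la posición da la velocidad: v(t) = -6·t^5 - 5·t^4 - 8·t^3 - 3·t^2 - 5. La derivada de la velocidad da la aceleración: a(t) = -30·t^4 - 20·t^3 - 24·t^2 - 6·t. De la ecuación de la aceleración a(t) = -30·t^4 - 20·t^3 - 24·t^2 - 6·t, sustituimos t = 1 para obtener a = -80.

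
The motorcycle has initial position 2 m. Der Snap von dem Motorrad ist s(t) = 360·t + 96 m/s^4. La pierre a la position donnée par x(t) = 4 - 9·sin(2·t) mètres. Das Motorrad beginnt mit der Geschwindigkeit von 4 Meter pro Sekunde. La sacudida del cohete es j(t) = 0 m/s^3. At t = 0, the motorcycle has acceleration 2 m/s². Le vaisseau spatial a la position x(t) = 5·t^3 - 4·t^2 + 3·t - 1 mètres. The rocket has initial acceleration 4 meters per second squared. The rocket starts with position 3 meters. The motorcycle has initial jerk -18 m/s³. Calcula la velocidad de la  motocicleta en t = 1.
Necesitamos integrar nuestra ecuación del snap s(t) = 360·t + 96 3 veces. Integrando el snap y usando la condición inicial j(0) = -18, obtenemos j(t) = 180·t^2 + 96·t - 18. Tomando ∫j(t)dt y aplicando a(0) = 2, encontramos a(t) = 60·t^3 + 48·t^2 - 18·t + 2. Integrando la aceleración y usando la condición inicial v(0) = 4, obtenemos v(t) = 15·t^4 + 16·t^3 - 9·t^2 + 2·t + 4. De la ecuación de la velocidad v(t) = 15·t^4 + 16·t^3 - 9·t^2 + 2·t + 4, sustituimos t = 1 para obtener v = 28.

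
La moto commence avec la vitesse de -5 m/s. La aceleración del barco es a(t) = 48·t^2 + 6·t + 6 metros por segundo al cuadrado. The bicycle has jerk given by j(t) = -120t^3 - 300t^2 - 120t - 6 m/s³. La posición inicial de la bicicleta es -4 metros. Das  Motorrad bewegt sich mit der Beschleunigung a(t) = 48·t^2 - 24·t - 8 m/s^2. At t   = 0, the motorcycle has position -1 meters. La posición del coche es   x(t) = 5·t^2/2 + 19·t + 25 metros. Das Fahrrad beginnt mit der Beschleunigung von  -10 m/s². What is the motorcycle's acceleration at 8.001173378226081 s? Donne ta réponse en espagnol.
Tenemos la aceleración a(t) = 48·t^2 - 24·t - 8. Sustituyendo t = 8.001173378226081: a(8.001173378226081) = 2872.87305948739.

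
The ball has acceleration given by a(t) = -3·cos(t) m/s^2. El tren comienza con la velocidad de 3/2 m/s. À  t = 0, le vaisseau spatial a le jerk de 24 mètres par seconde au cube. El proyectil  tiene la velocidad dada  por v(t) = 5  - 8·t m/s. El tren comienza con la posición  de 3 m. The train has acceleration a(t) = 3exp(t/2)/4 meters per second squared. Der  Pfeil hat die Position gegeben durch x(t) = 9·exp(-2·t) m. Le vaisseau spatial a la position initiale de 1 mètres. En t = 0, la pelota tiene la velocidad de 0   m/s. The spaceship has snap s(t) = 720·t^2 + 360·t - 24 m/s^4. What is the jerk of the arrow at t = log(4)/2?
Starting from position x(t) = 9·exp(-2·t), we take 3 derivatives. The derivative of position gives velocity: v(t) = -18·exp(-2·t). Differentiating velocity, we get acceleration: a(t) = 36·exp(-2·t). Differentiating acceleration, we get jerk: j(t) = -72·exp(-2·t). We have jerk j(t) = -72·exp(-2·t). Substituting t = log(4)/2: j(log(4)/2) = -18.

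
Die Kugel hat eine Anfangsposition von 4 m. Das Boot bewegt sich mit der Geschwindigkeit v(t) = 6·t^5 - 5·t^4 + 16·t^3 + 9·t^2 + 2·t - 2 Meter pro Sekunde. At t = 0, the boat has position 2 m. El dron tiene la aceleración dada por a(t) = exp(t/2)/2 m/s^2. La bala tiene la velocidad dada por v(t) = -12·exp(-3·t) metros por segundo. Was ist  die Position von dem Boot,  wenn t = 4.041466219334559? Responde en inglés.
We must find the integral of our velocity equation v(t) = 6·t^5 - 5·t^4 + 16·t^3 + 9·t^2 + 2·t - 2 1 time. Integrating velocity and using the initial condition x(0) = 2, we get x(t) = t^6 - t^5 + 4·t^4 + 3·t^3 + t^2 - 2·t + 2. Using x(t) = t^6 - t^5 + 4·t^4 + 3·t^3 + t^2 - 2·t + 2 and substituting t = 4.041466219334559, we find x = 4554.68444815234.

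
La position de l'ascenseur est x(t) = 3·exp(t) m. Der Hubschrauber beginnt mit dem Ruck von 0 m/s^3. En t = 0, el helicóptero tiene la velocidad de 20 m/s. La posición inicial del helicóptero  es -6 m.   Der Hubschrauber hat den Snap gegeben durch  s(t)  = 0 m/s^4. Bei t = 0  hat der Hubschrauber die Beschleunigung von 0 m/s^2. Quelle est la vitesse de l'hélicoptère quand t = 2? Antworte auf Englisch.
We must find the antiderivative of our snap equation s(t) = 0 3 times. The antiderivative of snap, with j(0) = 0, gives jerk: j(t) = 0. Integrating jerk and using the initial condition a(0) = 0, we get a(t) = 0. Integrating acceleration and using the initial condition v(0) = 20, we get v(t) = 20. We have velocity v(t) = 20. Substituting t = 2: v(2) = 20.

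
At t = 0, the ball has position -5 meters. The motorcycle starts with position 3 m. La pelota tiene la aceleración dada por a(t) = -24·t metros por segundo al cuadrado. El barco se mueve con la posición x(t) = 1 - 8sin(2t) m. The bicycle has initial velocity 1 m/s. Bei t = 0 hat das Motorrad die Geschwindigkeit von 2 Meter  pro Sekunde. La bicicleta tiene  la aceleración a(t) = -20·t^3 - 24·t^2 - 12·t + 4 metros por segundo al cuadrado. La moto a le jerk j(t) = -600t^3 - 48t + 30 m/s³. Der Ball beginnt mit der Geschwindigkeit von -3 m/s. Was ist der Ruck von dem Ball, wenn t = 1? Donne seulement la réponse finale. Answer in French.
Le jerk à t = 1 est j = -24.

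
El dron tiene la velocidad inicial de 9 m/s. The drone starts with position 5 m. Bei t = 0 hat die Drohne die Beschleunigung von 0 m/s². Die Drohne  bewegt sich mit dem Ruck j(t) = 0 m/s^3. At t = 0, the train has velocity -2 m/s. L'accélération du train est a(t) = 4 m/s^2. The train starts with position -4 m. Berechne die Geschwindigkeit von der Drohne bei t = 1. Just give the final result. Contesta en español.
En t = 1, v = 9.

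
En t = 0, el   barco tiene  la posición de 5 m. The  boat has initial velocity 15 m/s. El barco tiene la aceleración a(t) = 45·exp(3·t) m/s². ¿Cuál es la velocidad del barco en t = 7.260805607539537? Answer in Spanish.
Para resolver esto, necesitamos tomar 1 antiderivada de nuestra ecuación de la aceleración a(t) = 45·exp(3·t). La integral de la aceleración es la velocidad. Usando v(0) = 15, obtenemos v(t) = 15·exp(3·t). De la ecuación de la velocidad v(t) = 15·exp(3·t), sustituimos t = 7.260805607539537 para obtener v = 43258821883.9956.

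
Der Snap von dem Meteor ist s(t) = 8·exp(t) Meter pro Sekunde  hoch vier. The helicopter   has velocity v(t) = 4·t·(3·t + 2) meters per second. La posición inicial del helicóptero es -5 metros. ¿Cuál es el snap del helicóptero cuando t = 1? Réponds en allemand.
Um dies zu lösen, müssen wir 3 Ableitungen unserer Gleichung für die Geschwindigkeit v(t) = 4·t·(3·t + 2) nehmen. Mit d/dt von v(t) finden wir a(t) = 24·t + 8. Die Ableitung von der Beschleunigung ergibt den Ruck: j(t) = 24. Durch Ableiten von dem Ruck erhalten wir den Snap: s(t) = 0. Mit s(t) = 0 und Einsetzen von t = 1, finden wir s = 0.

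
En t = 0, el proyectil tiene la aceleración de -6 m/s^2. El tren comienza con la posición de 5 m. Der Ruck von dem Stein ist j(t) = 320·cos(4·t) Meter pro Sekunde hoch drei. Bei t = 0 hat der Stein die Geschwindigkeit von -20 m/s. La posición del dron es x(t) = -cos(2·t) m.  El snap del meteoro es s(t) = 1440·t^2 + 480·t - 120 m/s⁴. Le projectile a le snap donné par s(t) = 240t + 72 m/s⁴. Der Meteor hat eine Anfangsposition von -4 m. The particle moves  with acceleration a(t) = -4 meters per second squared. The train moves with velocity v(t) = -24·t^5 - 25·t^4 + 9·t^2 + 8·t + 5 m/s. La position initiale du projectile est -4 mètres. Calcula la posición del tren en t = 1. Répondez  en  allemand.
Um dies zu lösen, müssen wir 1 Integral unserer Gleichung für die Geschwindigkeit v(t) = -24·t^5 - 25·t^4 + 9·t^2 + 8·t + 5 finden. Durch Integration von der Geschwindigkeit und Verwendung der Anfangsbedingung x(0) = 5, erhalten wir x(t) = -4·t^6 - 5·t^5 + 3·t^3 + 4·t^2 + 5·t + 5. Mit x(t) = -4·t^6 - 5·t^5 + 3·t^3 + 4·t^2 + 5·t + 5 und Einsetzen von t = 1, finden wir x = 8.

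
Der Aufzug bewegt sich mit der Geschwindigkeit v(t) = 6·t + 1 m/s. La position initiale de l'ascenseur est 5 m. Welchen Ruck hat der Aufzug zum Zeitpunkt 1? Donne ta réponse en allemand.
Ausgehend von der Geschwindigkeit v(t) = 6·t + 1, nehmen wir 2 Ableitungen. Mit d/dt von v(t) finden wir a(t) = 6. Durch Ableiten von der Beschleunigung erhalten wir den Ruck: j(t) = 0. Mit j(t) = 0 und Einsetzen von t = 1, finden wir j = 0.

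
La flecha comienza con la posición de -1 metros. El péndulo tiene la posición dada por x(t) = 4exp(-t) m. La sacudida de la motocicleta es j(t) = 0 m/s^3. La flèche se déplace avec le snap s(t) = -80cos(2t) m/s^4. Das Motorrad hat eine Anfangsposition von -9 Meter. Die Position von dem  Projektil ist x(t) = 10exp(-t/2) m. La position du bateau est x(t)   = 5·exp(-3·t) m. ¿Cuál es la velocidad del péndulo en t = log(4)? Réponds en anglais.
We must differentiate our position equation x(t) = 4·exp(-t) 1 time. Differentiating position, we get velocity: v(t) = -4·exp(-t). Using v(t) = -4·exp(-t) and substituting t = log(4), we find v = -1.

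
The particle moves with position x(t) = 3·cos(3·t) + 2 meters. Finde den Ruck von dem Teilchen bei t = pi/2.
Um dies zu lösen, müssen wir 3 Ableitungen unserer Gleichung für die Position x(t) = 3·cos(3·t) + 2 nehmen. Die Ableitung von der Position ergibt die Geschwindigkeit: v(t) = -9·sin(3·t). Durch Ableiten von der Geschwindigkeit erhalten wir die Beschleunigung: a(t) = -27·cos(3·t). Durch Ableiten von der Beschleunigung erhalten wir den Ruck: j(t) = 81·sin(3·t). Aus der Gleichung für den Ruck j(t) = 81·sin(3·t), setzen wir t = pi/2 ein und erhalten j = -81.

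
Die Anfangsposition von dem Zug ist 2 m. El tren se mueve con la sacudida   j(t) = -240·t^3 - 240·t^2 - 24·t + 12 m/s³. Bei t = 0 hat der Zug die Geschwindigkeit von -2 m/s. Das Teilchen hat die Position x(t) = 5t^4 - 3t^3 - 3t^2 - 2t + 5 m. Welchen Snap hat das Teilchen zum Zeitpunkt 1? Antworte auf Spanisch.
Debemos derivar nuestra ecuación de la posición x(t) = 5·t^4 - 3·t^3 - 3·t^2 - 2·t + 5 4 veces. La derivada de la posición da la velocidad: v(t) = 20·t^3 - 9·t^2 - 6·t - 2. Derivando la velocidad, obtenemos la aceleración: a(t) = 60·t^2 - 18·t - 6. Derivando la aceleración, obtenemos la sacudida: j(t) = 120·t - 18. La derivada de la sacudida da el snap: s(t) = 120. De la ecuación del snap s(t) = 120, sustituimos t = 1 para obtener s = 120.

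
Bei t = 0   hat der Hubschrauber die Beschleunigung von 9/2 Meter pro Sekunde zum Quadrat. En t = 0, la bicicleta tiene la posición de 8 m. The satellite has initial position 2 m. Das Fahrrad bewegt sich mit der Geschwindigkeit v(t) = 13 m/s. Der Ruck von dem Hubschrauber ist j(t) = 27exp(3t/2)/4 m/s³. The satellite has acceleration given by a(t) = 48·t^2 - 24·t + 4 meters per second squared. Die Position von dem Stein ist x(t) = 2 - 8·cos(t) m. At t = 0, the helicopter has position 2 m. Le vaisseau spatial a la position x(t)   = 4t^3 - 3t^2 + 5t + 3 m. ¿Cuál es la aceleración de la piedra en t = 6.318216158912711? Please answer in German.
Wir müssen unsere Gleichung für die Position x(t) = 2 - 8·cos(t) 2-mal ableiten. Die Ableitung von der Position ergibt die Geschwindigkeit: v(t) = 8·sin(t). Mit d/dt von v(t) finden wir a(t) = 8·cos(t). Wir haben die Beschleunigung a(t) = 8·cos(t). Durch Einsetzen von t = 6.318216158912711: a(6.318216158912711) = 7.99509185966123.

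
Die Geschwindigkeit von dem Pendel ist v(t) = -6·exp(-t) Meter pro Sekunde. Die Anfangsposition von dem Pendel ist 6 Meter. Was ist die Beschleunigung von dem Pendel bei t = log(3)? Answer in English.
To solve this, we need to take 1 derivative of our velocity equation v(t) = -6·exp(-t). Differentiating velocity, we get acceleration: a(t) = 6·exp(-t). We have acceleration a(t) = 6·exp(-t). Substituting t = log(3): a(log(3)) = 2.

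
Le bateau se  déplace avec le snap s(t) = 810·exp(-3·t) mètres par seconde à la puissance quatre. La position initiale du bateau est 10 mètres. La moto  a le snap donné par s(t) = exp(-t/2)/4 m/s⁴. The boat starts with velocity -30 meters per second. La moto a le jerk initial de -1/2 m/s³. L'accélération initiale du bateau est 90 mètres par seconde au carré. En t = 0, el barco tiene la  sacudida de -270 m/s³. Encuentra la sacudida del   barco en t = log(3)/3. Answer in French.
Nous devons trouver la primitive de notre équation du snap s(t) = 810·exp(-3·t) 1 fois. En prenant ∫s(t)dt et en appliquant j(0) = -270, nous trouvons j(t) = -270·exp(-3·t). En utilisant j(t) = -270·exp(-3·t) et en substituant t = log(3)/3, nous trouvons j = -90.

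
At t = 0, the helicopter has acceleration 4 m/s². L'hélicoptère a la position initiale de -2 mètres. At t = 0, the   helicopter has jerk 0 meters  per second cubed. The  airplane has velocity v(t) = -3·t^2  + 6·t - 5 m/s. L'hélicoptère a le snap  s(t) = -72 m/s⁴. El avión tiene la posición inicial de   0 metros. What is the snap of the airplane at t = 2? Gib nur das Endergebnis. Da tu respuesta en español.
La respuesta es 0.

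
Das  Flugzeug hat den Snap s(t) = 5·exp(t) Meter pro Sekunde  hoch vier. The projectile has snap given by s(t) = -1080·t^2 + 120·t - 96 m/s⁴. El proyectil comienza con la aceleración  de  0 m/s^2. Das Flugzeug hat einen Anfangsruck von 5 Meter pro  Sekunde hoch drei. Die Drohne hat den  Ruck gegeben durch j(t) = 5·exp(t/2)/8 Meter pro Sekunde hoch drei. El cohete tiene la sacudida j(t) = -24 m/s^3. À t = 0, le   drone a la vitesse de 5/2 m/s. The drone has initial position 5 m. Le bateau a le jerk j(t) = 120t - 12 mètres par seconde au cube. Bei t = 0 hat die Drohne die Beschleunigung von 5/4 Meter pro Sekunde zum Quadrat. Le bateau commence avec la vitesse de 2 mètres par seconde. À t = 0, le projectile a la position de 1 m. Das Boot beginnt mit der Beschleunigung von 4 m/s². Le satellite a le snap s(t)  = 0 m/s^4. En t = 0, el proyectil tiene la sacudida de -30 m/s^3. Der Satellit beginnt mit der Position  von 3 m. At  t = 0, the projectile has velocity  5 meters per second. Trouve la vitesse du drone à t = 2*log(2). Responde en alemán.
Ausgehend von dem Ruck j(t) = 5·exp(t/2)/8, nehmen wir 2 Stammfunktionen. Die Stammfunktion von dem Ruck, mit a(0) = 5/4, ergibt die Beschleunigung: a(t) = 5·exp(t/2)/4. Mit ∫a(t)dt und Anwendung von v(0) = 5/2, finden wir v(t) = 5·exp(t/2)/2. Mit v(t) = 5·exp(t/2)/2 und Einsetzen von t = 2*log(2), finden wir v = 5.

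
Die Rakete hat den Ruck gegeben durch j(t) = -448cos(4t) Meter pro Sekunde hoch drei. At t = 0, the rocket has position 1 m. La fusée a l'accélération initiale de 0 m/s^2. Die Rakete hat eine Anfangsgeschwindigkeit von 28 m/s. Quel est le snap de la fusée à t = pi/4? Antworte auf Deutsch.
Wir müssen unsere Gleichung für den Ruck j(t) = -448·cos(4·t) 1-mal ableiten. Die Ableitung von dem Ruck ergibt den Snap: s(t) = 1792·sin(4·t). Mit s(t) = 1792·sin(4·t) und Einsetzen von t = pi/4, finden wir s = 0.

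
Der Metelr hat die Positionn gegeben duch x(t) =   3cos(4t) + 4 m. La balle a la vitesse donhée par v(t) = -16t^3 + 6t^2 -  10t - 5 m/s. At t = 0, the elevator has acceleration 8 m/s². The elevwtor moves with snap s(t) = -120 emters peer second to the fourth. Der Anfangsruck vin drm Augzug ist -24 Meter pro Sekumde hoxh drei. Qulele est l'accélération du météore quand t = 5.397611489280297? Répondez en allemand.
Um dies zu lösen, müssen wir 2 Ableitungen unserer Gleichung für die Position x(t) = 3·cos(4·t) + 4 nehmen. Die Ableitung von der Position ergibt die Geschwindigkeit: v(t) = -12·sin(4·t). Die Ableitung von der Geschwindigkeit ergibt die Beschleunigung: a(t) = -48·cos(4·t). Aus der Gleichung für die Beschleunigung a(t) = -48·cos(4·t), setzen wir t = 5.397611489280297 ein und erhalten a = 44.1977834080637.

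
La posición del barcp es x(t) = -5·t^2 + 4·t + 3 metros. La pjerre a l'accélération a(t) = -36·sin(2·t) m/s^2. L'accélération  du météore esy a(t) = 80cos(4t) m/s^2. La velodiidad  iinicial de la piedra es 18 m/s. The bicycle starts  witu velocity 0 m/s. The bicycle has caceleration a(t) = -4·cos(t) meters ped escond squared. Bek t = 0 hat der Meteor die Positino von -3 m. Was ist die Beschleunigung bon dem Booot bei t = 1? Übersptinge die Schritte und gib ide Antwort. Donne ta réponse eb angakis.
The answer is -10.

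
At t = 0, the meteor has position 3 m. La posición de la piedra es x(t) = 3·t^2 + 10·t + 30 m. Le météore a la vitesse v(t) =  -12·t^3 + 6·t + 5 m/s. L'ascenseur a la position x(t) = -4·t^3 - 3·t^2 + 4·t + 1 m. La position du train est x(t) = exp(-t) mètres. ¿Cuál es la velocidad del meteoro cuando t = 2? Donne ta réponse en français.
En utilisant v(t) = -12·t^3 + 6·t + 5 et en substituant t = 2, nous trouvons v = -79.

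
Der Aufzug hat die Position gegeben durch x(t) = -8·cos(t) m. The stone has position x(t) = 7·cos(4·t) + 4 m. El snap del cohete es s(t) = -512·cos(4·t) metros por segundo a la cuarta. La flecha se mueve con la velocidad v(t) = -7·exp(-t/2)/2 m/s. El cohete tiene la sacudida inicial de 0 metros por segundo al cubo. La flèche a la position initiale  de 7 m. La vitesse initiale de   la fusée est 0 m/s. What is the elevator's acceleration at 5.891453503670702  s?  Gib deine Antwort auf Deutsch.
Um dies zu lösen, müssen wir 2 Ableitungen unserer Gleichung für die Position x(t) = -8·cos(t) nehmen. Durch Ableiten von der Position erhalten wir die Geschwindigkeit: v(t) = 8·sin(t). Die Ableitung von der Geschwindigkeit ergibt die Beschleunigung: a(t) = 8·cos(t). Aus der Gleichung für die Beschleunigung a(t) = 8·cos(t), setzen wir t = 5.891453503670702 ein und erhalten a = 7.39399409270381.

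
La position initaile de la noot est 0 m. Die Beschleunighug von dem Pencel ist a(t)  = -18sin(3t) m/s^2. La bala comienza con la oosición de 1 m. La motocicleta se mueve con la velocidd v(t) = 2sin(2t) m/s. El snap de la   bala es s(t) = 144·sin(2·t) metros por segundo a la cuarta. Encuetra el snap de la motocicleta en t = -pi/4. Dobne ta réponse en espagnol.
Partiendo de la velocidad v(t) = 2·sin(2·t), tomamos 3 derivadas. Tomando d/dt de v(t), encontramos a(t) = 4·cos(2·t). La derivada de la aceleración da la sacudida: j(t) = -8·sin(2·t). Tomando d/dt de j(t), encontramos s(t) = -16·cos(2·t). Tenemos el snap s(t) = -16·cos(2·t). Sustituyendo t = -pi/4: s(-pi/4) = 0.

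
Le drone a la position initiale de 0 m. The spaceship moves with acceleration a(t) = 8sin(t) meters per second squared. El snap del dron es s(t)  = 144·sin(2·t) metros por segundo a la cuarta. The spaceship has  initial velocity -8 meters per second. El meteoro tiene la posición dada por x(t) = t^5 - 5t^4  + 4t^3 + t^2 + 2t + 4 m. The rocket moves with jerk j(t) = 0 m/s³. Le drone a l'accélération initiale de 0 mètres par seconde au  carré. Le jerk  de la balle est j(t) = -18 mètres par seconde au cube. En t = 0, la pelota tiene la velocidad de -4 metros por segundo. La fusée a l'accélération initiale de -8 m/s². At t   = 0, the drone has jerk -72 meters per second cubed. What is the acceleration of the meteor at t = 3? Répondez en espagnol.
Partiendo de la posición x(t) = t^5 - 5·t^4 + 4·t^3 + t^2 + 2·t + 4, tomamos 2 derivadas. Tomando d/dt de x(t), encontramos v(t) = 5·t^4 - 20·t^3 + 12·t^2 + 2·t + 2. La derivada de la velocidad da la aceleración: a(t) = 20·t^3 - 60·t^2 + 24·t + 2. De la ecuación de la aceleración a(t) = 20·t^3 - 60·t^2 + 24·t + 2, sustituimos t = 3 para obtener a = 74.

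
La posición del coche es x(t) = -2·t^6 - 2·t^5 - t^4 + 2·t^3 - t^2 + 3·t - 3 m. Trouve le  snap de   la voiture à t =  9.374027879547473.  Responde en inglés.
Starting from position x(t) = -2·t^6 - 2·t^5 - t^4 + 2·t^3 - t^2 + 3·t - 3, we take 4 derivatives. The derivative of position gives velocity: v(t) = -12·t^5 - 10·t^4 - 4·t^3 + 6·t^2 - 2·t + 3. The derivative of velocity gives acceleration: a(t) = -60·t^4 - 40·t^3 - 12·t^2 + 12·t - 2. Taking d/dt of a(t), we find j(t) = -240·t^3 - 120·t^2 - 24·t + 12. The derivative of jerk gives snap: s(t) = -720·t^2 - 240·t - 24. Using s(t) = -720·t^2 - 240·t - 24 and substituting t = 9.374027879547473, we find s = -65541.8937453954.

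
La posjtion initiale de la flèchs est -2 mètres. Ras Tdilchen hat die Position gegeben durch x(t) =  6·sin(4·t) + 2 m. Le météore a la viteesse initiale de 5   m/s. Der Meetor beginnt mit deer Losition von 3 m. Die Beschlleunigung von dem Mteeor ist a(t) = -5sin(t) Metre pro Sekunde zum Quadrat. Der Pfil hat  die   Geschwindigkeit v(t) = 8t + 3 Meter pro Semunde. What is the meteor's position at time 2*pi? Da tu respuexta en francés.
Pour résoudre ceci, nous devons prendre 2 intégrales de notre équation de l'accélération a(t) = -5·sin(t). L'intégrale de l'accélération est la vitesse. En utilisant v(0) = 5, nous obtenons v(t) = 5·cos(t). En intégrant la vitesse et en utilisant la condition initiale x(0) = 3, nous obtenons x(t) = 5·sin(t) + 3. Nous avons la position x(t) = 5·sin(t) + 3. En substituant t = 2*pi: x(2*pi) = 3.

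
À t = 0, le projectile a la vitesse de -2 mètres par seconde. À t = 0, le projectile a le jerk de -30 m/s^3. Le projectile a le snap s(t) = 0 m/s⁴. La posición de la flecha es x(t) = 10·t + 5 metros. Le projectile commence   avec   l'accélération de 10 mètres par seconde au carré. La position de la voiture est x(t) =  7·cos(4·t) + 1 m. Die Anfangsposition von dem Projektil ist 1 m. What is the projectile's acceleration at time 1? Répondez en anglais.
Starting from snap s(t) = 0, we take 2 integrals. Finding the antiderivative of s(t) and using j(0) = -30: j(t) = -30. Taking ∫j(t)dt and applying a(0) = 10, we find a(t) = 10 - 30·t. We have acceleration a(t) = 10 - 30·t. Substituting t = 1: a(1) = -20.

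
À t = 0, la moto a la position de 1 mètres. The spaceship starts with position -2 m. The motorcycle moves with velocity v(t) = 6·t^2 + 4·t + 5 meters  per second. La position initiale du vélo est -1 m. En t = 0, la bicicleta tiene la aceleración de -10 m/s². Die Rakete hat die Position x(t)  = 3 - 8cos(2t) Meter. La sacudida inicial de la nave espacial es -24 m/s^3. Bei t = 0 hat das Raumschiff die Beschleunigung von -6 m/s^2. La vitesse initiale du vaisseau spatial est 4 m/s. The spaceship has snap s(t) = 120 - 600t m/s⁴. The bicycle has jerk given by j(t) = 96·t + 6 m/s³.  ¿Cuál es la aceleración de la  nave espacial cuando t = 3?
Partiendo del snap s(t) = 120 - 600·t, tomamos 2 antiderivadas. La integral del snap, con j(0) = -24, da la sacudida: j(t) = -300·t^2 + 120·t - 24. La antiderivada de la sacudida, con a(0) = -6, da la aceleración: a(t) = -100·t^3 + 60·t^2 - 24·t - 6. Tenemos la aceleración a(t) = -100·t^3 + 60·t^2 - 24·t - 6. Sustituyendo t = 3: a(3) = -2238.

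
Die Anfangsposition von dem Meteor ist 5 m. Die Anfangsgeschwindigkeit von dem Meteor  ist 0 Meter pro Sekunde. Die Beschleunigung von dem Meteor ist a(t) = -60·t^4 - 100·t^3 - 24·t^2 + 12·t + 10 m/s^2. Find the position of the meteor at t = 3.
To find the answer, we compute 2 integrals of a(t) = -60·t^4 - 100·t^3 - 24·t^2 + 12·t + 10. Finding the antiderivative of a(t) and using v(0) = 0: v(t) = t·(-12·t^4 - 25·t^3 - 8·t^2 + 6·t + 10). The integral of velocity, with x(0) = 5, gives position: x(t) = -2·t^6 - 5·t^5 - 2·t^4 + 2·t^3 + 5·t^2 + 5. From the given position equation x(t) = -2·t^6 - 5·t^5 - 2·t^4 + 2·t^3 + 5·t^2 + 5, we substitute t = 3 to get x = -2731.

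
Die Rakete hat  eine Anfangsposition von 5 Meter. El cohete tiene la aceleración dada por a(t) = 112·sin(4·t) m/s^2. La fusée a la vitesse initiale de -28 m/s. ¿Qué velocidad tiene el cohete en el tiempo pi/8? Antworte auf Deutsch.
Wir müssen das Integral unserer Gleichung für die Beschleunigung a(t) = 112·sin(4·t) 1-mal finden. Das Integral von der Beschleunigung ist die Geschwindigkeit. Mit v(0) = -28 erhalten wir v(t) = -28·cos(4·t). Mit v(t) = -28·cos(4·t) und Einsetzen von t = pi/8, finden wir v = 0.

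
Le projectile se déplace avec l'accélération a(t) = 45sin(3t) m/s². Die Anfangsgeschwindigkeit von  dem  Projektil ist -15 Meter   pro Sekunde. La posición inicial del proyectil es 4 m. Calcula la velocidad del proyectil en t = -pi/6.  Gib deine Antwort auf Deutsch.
Wir müssen unsere Gleichung für die Beschleunigung a(t) = 45·sin(3·t) 1-mal integrieren. Das Integral von der Beschleunigung, mit v(0) = -15, ergibt die Geschwindigkeit: v(t) = -15·cos(3·t). Mit v(t) = -15·cos(3·t) und Einsetzen von t = -pi/6, finden wir v = 0.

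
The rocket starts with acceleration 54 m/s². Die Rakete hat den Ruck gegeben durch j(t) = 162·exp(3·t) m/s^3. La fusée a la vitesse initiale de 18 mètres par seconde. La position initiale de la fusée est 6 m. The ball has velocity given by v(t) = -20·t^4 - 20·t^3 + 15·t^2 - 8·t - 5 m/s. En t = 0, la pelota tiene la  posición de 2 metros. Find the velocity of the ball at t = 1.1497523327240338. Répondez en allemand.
Wir haben die Geschwindigkeit v(t) = -20·t^4 - 20·t^3 + 15·t^2 - 8·t - 5. Durch Einsetzen von t = 1.1497523327240338: v(1.1497523327240338) = -59.7169151521192.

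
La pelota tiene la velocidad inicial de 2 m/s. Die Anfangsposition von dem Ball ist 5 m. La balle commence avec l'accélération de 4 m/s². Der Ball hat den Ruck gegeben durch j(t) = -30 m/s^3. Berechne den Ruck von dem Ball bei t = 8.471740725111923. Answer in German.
Wir haben den Ruck j(t) = -30. Durch Einsetzen von t = 8.471740725111923: j(8.471740725111923) = -30.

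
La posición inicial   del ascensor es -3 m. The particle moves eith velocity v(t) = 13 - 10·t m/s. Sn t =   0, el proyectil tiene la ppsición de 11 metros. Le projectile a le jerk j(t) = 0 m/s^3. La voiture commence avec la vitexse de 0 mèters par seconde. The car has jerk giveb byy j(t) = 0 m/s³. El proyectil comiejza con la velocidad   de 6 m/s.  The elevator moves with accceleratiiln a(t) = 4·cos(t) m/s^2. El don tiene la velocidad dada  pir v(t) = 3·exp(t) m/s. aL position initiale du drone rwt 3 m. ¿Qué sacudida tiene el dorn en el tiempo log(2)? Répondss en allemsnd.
Um dies zu lösen, müssen wir 2 Ableitungen unserer Gleichung für die Geschwindigkeit v(t) = 3·exp(t) nehmen. Durch Ableiten von der Geschwindigkeit erhalten wir die Beschleunigung: a(t) = 3·exp(t). Die Ableitung von der Beschleunigung ergibt den Ruck: j(t) = 3·exp(t). Mit j(t) = 3·exp(t) und Einsetzen von t = log(2), finden wir j = 6.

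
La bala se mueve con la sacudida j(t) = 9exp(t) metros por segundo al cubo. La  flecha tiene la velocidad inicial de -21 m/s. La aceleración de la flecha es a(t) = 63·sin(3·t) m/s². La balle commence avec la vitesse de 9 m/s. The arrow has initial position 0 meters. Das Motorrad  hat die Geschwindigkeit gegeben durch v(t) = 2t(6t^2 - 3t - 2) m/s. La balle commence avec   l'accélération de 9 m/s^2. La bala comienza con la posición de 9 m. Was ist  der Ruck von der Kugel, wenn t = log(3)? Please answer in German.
Aus der Gleichung für den Ruck j(t) = 9·exp(t), setzen wir t = log(3) ein und erhalten j = 27.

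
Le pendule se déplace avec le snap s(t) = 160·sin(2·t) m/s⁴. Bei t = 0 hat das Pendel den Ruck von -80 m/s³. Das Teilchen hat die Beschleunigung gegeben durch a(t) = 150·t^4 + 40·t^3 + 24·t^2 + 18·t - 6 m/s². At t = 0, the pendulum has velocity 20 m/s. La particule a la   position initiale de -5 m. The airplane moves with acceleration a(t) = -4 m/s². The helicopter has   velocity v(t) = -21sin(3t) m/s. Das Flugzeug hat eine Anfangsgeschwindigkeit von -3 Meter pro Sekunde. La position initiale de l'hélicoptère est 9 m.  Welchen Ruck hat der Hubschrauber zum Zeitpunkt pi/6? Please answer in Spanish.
Debemos derivar nuestra ecuación de la velocidad v(t) = -21·sin(3·t) 2 veces. Tomando d/dt de v(t), encontramos a(t) = -63·cos(3·t). Tomando d/dt de a(t), encontramos j(t) = 189·sin(3·t). De la ecuación de la sacudida j(t) = 189·sin(3·t), sustituimos t = pi/6 para obtener j = 189.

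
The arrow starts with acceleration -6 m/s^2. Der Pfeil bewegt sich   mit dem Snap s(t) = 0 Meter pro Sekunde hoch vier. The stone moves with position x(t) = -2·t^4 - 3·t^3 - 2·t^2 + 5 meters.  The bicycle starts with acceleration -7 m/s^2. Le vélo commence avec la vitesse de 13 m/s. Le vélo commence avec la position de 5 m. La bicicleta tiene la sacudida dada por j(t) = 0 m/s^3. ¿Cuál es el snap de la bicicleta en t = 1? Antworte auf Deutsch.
Ausgehend von dem Ruck j(t) = 0, nehmen wir 1 Ableitung. Die Ableitung von dem Ruck ergibt den Snap: s(t) = 0. Wir haben den Snap s(t) = 0. Durch Einsetzen von t = 1: s(1) = 0.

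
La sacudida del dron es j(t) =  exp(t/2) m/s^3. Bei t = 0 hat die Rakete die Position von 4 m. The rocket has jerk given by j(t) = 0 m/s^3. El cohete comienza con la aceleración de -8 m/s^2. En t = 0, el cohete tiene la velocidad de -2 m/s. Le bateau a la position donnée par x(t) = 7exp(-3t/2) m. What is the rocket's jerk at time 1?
Using j(t) = 0 and substituting t = 1, we find j = 0.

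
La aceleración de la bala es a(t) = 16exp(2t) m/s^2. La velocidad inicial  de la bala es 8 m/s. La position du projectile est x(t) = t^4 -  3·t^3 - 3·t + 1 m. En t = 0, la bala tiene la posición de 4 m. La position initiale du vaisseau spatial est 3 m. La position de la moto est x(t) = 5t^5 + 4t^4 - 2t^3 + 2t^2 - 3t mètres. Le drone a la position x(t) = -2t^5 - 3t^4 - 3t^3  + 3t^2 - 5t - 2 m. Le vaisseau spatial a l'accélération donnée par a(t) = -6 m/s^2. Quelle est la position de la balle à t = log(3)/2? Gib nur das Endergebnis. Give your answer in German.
Die Position bei t = log(3)/2 ist x = 12.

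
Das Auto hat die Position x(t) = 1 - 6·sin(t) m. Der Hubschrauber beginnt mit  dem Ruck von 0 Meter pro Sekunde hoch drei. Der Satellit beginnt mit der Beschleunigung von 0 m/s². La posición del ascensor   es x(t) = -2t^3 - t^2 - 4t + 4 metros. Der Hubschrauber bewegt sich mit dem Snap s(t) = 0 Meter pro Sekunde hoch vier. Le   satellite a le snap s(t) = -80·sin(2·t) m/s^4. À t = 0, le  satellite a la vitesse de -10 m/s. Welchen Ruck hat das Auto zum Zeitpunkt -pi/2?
Wir müssen unsere Gleichung für die Position x(t) = 1 - 6·sin(t) 3-mal ableiten. Durch Ableiten von der Position erhalten wir die Geschwindigkeit: v(t) = -6·cos(t). Durch Ableiten von der Geschwindigkeit erhalten wir die Beschleunigung: a(t) = 6·sin(t). Die Ableitung von der Beschleunigung ergibt den Ruck: j(t) = 6·cos(t). Aus der Gleichung für den Ruck j(t) = 6·cos(t), setzen wir t = -pi/2 ein und erhalten j = 0.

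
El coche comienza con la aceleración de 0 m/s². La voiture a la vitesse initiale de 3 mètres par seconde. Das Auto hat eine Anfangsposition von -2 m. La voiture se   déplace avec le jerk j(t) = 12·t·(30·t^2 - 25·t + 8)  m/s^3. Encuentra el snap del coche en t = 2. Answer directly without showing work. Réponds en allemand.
Die Antwort ist 3216.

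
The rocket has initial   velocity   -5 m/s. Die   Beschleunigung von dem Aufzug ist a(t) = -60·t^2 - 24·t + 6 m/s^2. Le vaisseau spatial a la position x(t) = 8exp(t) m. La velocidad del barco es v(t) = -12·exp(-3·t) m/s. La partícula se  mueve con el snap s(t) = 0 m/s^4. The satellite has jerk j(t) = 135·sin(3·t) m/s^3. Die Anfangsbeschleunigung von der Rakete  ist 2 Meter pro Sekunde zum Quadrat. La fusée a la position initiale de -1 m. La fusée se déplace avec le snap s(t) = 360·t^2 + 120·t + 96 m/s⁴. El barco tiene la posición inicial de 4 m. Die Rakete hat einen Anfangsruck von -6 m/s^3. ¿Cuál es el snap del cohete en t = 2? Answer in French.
De l'équation du snap s(t) = 360·t^2 + 120·t + 96, nous substituons t = 2 pour obtenir s = 1776.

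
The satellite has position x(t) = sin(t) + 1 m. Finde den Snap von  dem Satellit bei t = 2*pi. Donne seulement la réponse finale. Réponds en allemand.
s(2*pi) = 0.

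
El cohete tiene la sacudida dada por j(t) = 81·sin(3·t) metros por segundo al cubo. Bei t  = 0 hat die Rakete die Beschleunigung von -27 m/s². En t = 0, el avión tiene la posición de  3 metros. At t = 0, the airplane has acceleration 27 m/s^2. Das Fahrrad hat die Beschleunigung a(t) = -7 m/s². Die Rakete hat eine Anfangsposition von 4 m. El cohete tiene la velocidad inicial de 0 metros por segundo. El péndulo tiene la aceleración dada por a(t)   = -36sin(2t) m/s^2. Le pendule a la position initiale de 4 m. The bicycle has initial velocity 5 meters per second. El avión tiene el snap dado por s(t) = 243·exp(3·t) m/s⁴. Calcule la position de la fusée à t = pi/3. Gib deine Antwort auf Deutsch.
Ausgehend von dem Ruck j(t) = 81·sin(3·t), nehmen wir 3 Stammfunktionen. Mit ∫j(t)dt und Anwendung von a(0) = -27, finden wir a(t) = -27·cos(3·t). Mit ∫a(t)dt und Anwendung von v(0) = 0, finden wir v(t) = -9·sin(3·t). Mit ∫v(t)dt und Anwendung von x(0) = 4, finden wir x(t) = 3·cos(3·t) + 1. Aus der Gleichung für die Position x(t) = 3·cos(3·t) + 1, setzen wir t = pi/3 ein und erhalten x = -2.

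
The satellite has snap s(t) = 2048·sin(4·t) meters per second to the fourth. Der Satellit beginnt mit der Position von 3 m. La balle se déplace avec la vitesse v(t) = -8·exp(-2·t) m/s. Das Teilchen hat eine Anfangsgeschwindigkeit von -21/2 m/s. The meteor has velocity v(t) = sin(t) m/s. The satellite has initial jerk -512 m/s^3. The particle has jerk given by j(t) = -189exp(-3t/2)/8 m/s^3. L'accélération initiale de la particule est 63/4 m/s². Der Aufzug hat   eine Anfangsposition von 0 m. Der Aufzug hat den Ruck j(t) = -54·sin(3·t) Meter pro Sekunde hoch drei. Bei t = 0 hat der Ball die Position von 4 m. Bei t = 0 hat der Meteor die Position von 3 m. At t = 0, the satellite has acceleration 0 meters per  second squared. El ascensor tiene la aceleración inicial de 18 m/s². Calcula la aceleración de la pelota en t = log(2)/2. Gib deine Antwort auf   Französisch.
Nous devons dériver notre équation de la vitesse v(t) = -8·exp(-2·t) 1 fois. En dérivant la vitesse, nous obtenons l'accélération: a(t) = 16·exp(-2·t). De l'équation de l'accélération a(t) = 16·exp(-2·t), nous substituons t = log(2)/2 pour obtenir a = 8.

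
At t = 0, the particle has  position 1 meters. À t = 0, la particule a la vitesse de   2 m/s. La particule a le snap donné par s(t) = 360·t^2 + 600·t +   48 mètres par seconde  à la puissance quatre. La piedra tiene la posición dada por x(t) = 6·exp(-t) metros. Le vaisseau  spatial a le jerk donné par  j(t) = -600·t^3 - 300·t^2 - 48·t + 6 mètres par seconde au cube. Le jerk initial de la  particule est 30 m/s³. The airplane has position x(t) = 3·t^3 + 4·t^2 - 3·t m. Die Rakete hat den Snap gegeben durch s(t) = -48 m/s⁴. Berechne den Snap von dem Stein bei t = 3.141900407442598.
Ausgehend von der Position x(t) = 6·exp(-t), nehmen wir 4 Ableitungen. Die Ableitung von der Position ergibt die Geschwindigkeit: v(t) = -6·exp(-t). Durch Ableiten von der Geschwindigkeit erhalten wir die Beschleunigung: a(t) = 6·exp(-t). Mit d/dt von a(t) finden wir j(t) = -6·exp(-t). Durch Ableiten von dem Ruck erhalten wir den Snap: s(t) = 6·exp(-t). Aus der Gleichung für den Snap s(t) = 6·exp(-t), setzen wir t = 3.141900407442598 ein und erhalten s = 0.259203726361017.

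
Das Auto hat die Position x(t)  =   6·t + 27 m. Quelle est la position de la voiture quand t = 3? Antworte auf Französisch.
En utilisant x(t) = 6·t + 27 et en substituant t = 3, nous trouvons x = 45.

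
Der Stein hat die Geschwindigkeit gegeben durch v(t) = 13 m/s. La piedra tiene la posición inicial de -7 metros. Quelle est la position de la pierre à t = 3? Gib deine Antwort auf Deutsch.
Wir müssen unsere Gleichung für die Geschwindigkeit v(t) = 13 1-mal integrieren. Mit ∫v(t)dt und Anwendung von x(0) = -7, finden wir x(t) = 13·t - 7. Wir haben die Position x(t) = 13·t - 7. Durch Einsetzen von t = 3: x(3) = 32.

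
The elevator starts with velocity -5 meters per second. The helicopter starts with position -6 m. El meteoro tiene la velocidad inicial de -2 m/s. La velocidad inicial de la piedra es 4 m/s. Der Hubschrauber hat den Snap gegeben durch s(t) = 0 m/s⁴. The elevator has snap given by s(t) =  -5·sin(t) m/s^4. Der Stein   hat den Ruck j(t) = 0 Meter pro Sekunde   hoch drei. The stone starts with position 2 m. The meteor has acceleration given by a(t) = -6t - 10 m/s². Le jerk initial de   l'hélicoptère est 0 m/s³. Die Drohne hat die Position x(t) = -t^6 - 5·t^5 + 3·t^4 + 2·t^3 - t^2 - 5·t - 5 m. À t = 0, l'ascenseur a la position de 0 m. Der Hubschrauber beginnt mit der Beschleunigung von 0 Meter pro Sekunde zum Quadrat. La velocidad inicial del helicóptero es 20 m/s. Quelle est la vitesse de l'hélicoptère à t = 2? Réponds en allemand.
Wir müssen das Integral unserer Gleichung für den Snap s(t) = 0 3-mal finden. Die Stammfunktion von dem Snap, mit j(0) = 0, ergibt den Ruck: j(t) = 0. Durch Integration von dem Ruck und Verwendung der Anfangsbedingung a(0) = 0, erhalten wir a(t) = 0. Die Stammfunktion von der Beschleunigung ist die Geschwindigkeit. Mit v(0) = 20 erhalten wir v(t) = 20. Wir haben die Geschwindigkeit v(t) = 20. Durch Einsetzen von t = 2: v(2) = 20.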